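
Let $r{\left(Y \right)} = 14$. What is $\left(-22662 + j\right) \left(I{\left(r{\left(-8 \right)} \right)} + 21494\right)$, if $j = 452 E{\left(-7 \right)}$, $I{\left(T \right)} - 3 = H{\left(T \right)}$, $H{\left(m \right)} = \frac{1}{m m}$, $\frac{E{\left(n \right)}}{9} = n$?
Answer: $- \frac{107732756997}{98} \approx -1.0993 \cdot 10^{9}$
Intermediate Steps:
$E{\left(n \right)} = 9 n$
$H{\left(m \right)} = \frac{1}{m^{2}}$
$I{\left(T \right)} = 3 + \frac{1}{T^{2}}$
$j = -28476$ ($j = 452 \cdot 9 \left(-7\right) = 452 \left(-63\right) = -28476$)
$\left(-22662 + j\right) \left(I{\left(r{\left(-8 \right)} \right)} + 21494\right) = \left(-22662 - 28476\right) \left(\left(3 + \frac{1}{196}\right) + 21494\right) = - 51138 \left(\left(3 + \frac{1}{196}\right) + 21494\right) = - 51138 \left(\frac{589}{196} + 21494\right) = \left(-51138\right) \frac{4213413}{196} = - \frac{107732756997}{98}$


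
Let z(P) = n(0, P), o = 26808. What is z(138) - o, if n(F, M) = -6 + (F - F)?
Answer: -26814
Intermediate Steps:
n(F, M) = -6 (n(F, M) = -6 + 0 = -6)
z(P) = -6
z(138) - o = -6 - 1*26808 = -6 - 26808 = -26814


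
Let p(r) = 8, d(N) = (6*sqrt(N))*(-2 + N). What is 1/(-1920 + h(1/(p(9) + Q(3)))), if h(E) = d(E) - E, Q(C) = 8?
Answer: -32/61535 ≈ -0.00052003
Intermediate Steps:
d(N) = 6*sqrt(N)*(-2 + N)
h(E) = -E + 6*sqrt(E)*(-2 + E) (h(E) = 6*sqrt(E)*(-2 + E) - E = -E + 6*sqrt(E)*(-2 + E))
1/(-1920 + h(1/(p(9) + Q(3)))) = 1/(-1920 + (-1/(8 + 8) + 6*sqrt(1/(8 + 8))*(-2 + 1/(8 + 8)))) = 1/(-1920 + (-1/16 + 6*sqrt(1/16)*(-2 + 1/16))) = 1/(-1920 + (-1*1/16 + 6*sqrt(1/16)*(-2 + 1/16))) = 1/(-1920 + (-1/16 + 6*(1/4)*(-31/16))) = 1/(-1920 + (-1/16 - 93/32)) = 1/(-1920 - 95/32) = 1/(-61535/32) = -32/61535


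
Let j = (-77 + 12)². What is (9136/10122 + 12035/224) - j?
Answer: -675399719/161952 ≈ -4170.4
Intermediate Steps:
j = 4225 (j = (-65)² = 4225)
(9136/10122 + 12035/224) - j = (9136/10122 + 12035/224) - 1*4225 = (9136*(1/10122) + 12035*(1/224)) - 4225 = (4568/5061 + 12035/224) - 4225 = 8847481/161952 - 4225 = -675399719/161952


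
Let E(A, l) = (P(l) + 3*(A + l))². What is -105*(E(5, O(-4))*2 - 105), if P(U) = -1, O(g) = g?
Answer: 10185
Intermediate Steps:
E(A, l) = (-1 + 3*A + 3*l)² (E(A, l) = (-1 + 3*(A + l))² = (-1 + (3*A + 3*l))² = (-1 + 3*A + 3*l)²)
-105*(E(5, O(-4))*2 - 105) = -105*((-1 + 3*5 + 3*(-4))²*2 - 105) = -105*((-1 + 15 - 12)²*2 - 105) = -105*(2²*2 - 105) = -105*(4*2 - 105) = -105*(8 - 105) = -105*(-97) = 10185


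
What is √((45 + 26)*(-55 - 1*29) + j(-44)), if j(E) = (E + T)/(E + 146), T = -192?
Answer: I*√15518382/51 ≈ 77.242*I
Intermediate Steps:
j(E) = (-192 + E)/(146 + E) (j(E) = (E - 192)/(E + 146) = (-192 + E)/(146 + E))
√((45 + 26)*(-55 - 1*29) + j(-44)) = √((45 + 26)*(-55 - 1*29) + (-192 - 44)/(146 - 44)) = √(71*(-55 - 29) - 236/102) = √(71*(-84) + (1/102)*(-236)) = √(-5964 - 118/51) = √(-304282/51) = I*√15518382/51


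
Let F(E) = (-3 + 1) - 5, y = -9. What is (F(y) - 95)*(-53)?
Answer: 5406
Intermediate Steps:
F(E) = -7 (F(E) = -2 - 5 = -7)
(F(y) - 95)*(-53) = (-7 - 95)*(-53) = -102*(-53) = 5406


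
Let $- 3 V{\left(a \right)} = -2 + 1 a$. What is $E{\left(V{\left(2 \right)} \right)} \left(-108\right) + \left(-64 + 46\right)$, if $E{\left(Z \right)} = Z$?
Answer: $-18$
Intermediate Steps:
$V{\left(a \right)} = \frac{2}{3} - \frac{a}{3}$ ($V{\left(a \right)} = - \frac{-2 + 1 a}{3} = - \frac{-2 + a}{3} = \frac{2}{3} - \frac{a}{3}$)
$E{\left(V{\left(2 \right)} \right)} \left(-108\right) + \left(-64 + 46\right) = \left(\frac{2}{3} - \frac{2}{3}\right) \left(-108\right) + \left(-64 + 46\right) = \left(\frac{2}{3} - \frac{2}{3}\right) \left(-108\right) - 18 = 0 \left(-108\right) - 18 = 0 - 18 = -18$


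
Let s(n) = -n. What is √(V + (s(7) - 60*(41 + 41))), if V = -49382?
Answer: I*√54309 ≈ 233.04*I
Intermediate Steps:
√(V + (s(7) - 60*(41 + 41))) = √(-49382 + (-1*7 - 60*(41 + 41))) = √(-49382 + (-7 - 60*82)) = √(-49382 + (-7 - 4920)) = √(-49382 - 4927) = √(-54309) = I*√54309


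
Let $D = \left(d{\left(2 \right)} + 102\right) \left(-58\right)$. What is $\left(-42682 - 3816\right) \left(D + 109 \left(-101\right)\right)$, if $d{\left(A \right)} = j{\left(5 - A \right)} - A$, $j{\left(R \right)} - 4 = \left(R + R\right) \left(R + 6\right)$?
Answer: $938004154$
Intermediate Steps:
$j{\left(R \right)} = 4 + 2 R \left(6 + R\right)$ ($j{\left(R \right)} = 4 + \left(R + R\right) \left(R + 6\right) = 4 + 2 R \left(6 + R\right)$)
$d{\left(A \right)} = 64 - 13 A + 2 \left(5 - A\right)^{2}$ ($d{\left(A \right)} = \left(4 + 2 \left(5 - A\right)^{2} + 12 \left(5 - A\right)\right) - A = \left(4 + 2 \left(5 - A\right)^{2} - \left(-60 + 12 A\right)\right) - A = \left(64 - 12 A + 2 \left(5 - A\right)^{2}\right) - A = 64 - 13 A + 2 \left(5 - A\right)^{2}$)
$D = -9164$ ($D = \left(\left(114 - 66 + 2 \cdot 2^{2}\right) + 102\right) \left(-58\right) = \left(\left(114 - 66 + 2 \cdot 4\right) + 102\right) \left(-58\right) = \left(\left(114 - 66 + 8\right) + 102\right) \left(-58\right) = \left(56 + 102\right) \left(-58\right) = 158 \left(-58\right) = -9164$)
$\left(-42682 - 3816\right) \left(D + 109 \left(-101\right)\right) = \left(-42682 - 3816\right) \left(-9164 + 109 \left(-101\right)\right) = - 46498 \left(-9164 - 11009\right) = \left(-46498\right) \left(-20173\right) = 938004154$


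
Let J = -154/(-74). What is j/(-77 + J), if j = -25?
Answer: 925/2772 ≈ 0.33369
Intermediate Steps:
J = 77/37 (J = -154*(-1/74) = 77/37 ≈ 2.0811)
j/(-77 + J) = -25/(-77 + 77/37) = -25/(-2772/37) = -37/2772*(-25) = 925/2772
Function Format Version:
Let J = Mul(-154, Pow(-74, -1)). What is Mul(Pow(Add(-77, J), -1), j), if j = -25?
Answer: Rational(925, 2772) ≈ 0.33369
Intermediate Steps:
J = Rational(77, 37) (J = Mul(-154, Rational(-1, 74)) = Rational(77, 37) ≈ 2.0811)
Mul(Pow(Add(-77, J), -1), j) = Mul(Pow(Add(-77, Rational(77, 37)), -1), -25) = Mul(Pow(Rational(-2772, 37), -1), -25) = Mul(Rational(-37, 2772), -25) = Rational(925, 2772)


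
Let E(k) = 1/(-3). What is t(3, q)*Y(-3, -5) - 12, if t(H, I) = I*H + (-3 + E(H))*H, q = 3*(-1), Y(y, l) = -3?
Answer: 45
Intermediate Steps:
E(k) = -1/3
q = -3
t(H, I) = -10*H/3 + H*I (t(H, I) = I*H + (-3 - 1/3)*H = H*I - 10*H/3 = -10*H/3 + H*I)
t(3, q)*Y(-3, -5) - 12 = ((1/3)*3*(-10 + 3*(-3)))*(-3) - 12 = ((1/3)*3*(-10 - 9))*(-3) - 12 = ((1/3)*3*(-19))*(-3) - 12 = -19*(-3) - 12 = 57 - 12 = 45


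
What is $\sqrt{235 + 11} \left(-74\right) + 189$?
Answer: $189 - 74 \sqrt{246} \approx -971.64$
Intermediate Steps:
$\sqrt{235 + 11} \left(-74\right) + 189 = \sqrt{246} \left(-74\right) + 189 = - 74 \sqrt{246} + 189 = 189 - 74 \sqrt{246}$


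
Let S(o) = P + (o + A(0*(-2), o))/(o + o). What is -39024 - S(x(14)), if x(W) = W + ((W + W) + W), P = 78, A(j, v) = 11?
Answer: -4379491/112 ≈ -39103.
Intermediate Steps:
x(W) = 4*W (x(W) = W + (2*W + W) = W + 3*W = 4*W)
S(o) = 78 + (11 + o)/(2*o) (S(o) = 78 + (o + 11)/(o + o) = 78 + (11 + o)/((2*o)) = 78 + (11 + o)*(1/(2*o)) = 78 + (11 + o)/(2*o))
-39024 - S(x(14)) = -39024 - (11 + 157*(4*14))/(2*(4*14)) = -39024 - (11 + 157*56)/(2*56) = -39024 - (11 + 8792)/(2*56) = -39024 - 8803/(2*56) = -39024 - 1*8803/112 = -39024 - 8803/112 = -4379491/112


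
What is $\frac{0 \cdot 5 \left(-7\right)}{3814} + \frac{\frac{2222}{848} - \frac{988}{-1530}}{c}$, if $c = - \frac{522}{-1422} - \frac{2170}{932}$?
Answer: $- \frac{19499841997}{11709558180} \approx -1.6653$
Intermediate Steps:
$c = - \frac{72201}{36814}$ ($c = \left(-522\right) \left(- \frac{1}{1422}\right) - \frac{1085}{466} = \frac{29}{79} - \frac{1085}{466} = - \frac{72201}{36814} \approx -1.9612$)
$\frac{0 \cdot 5 \left(-7\right)}{3814} + \frac{\frac{2222}{848} - \frac{988}{-1530}}{c} = \frac{0 \cdot 5 \left(-7\right)}{3814} + \frac{\frac{2222}{848} - \frac{988}{-1530}}{- \frac{72201}{36814}} = 0 \left(-7\right) \frac{1}{3814} + \left(2222 \cdot \frac{1}{848} - - \frac{494}{765}\right) \left(- \frac{36814}{72201}\right) = 0 \cdot \frac{1}{3814} + \left(\frac{1111}{424} + \frac{494}{765}\right) \left(- \frac{36814}{72201}\right) = 0 + \frac{1059371}{324360} \left(- \frac{36814}{72201}\right) = 0 - \frac{19499841997}{11709558180} = - \frac{19499841997}{11709558180}$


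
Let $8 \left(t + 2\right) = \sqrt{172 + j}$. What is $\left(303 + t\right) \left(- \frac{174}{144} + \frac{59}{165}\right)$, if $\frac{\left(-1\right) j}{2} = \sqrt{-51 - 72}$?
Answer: $- \frac{338023}{1320} - \frac{1123 \sqrt{172 - 2 i \sqrt{123}}}{10560} \approx -257.48 + 0.089744 i$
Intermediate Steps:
$j = - 2 i \sqrt{123}$ ($j = - 2 \sqrt{-51 - 72} = - 2 \sqrt{-123} = - 2 i \sqrt{123} \approx - 22.181 i$)
$t = -2 + \frac{\sqrt{172 - 2 i \sqrt{123}}}{8} \approx -0.35725 - 0.10549 i$
$\left(303 + t\right) \left(- \frac{174}{144} + \frac{59}{165}\right) = \left(303 - \left(2 - \frac{\sqrt{172 - 2 i \sqrt{123}}}{8}\right)\right) \left(- \frac{174}{144} + \frac{59}{165}\right) = \left(301 + \frac{\sqrt{172 - 2 i \sqrt{123}}}{8}\right) \left(\left(-174\right) \frac{1}{144} + 59 \cdot \frac{1}{165}\right) = \left(301 + \frac{\sqrt{172 - 2 i \sqrt{123}}}{8}\right) \left(- \frac{29}{24} + \frac{59}{165}\right) = \left(301 + \frac{\sqrt{172 - 2 i \sqrt{123}}}{8}\right) \left(- \frac{1123}{1320}\right) = - \frac{338023}{1320} - \frac{1123 \sqrt{172 - 2 i \sqrt{123}}}{10560}$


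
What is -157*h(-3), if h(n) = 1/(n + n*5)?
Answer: 157/18 ≈ 8.7222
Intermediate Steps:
h(n) = 1/(6*n) (h(n) = 1/(n + 5*n) = 1/(6*n))
-157*h(-3) = -157/(6*(-3)) = -157*(-1)/(6*3) = -157*(-1/18) = 157/18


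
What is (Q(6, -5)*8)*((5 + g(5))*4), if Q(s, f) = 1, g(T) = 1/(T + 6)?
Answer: 1792/11 ≈ 162.91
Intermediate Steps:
g(T) = 1/(6 + T)
(Q(6, -5)*8)*((5 + g(5))*4) = (1*8)*((5 + 1/(6 + 5))*4) = 8*((5 + 1/11)*4) = 8*((56/11)*4) = 8*(224/11) = 1792/11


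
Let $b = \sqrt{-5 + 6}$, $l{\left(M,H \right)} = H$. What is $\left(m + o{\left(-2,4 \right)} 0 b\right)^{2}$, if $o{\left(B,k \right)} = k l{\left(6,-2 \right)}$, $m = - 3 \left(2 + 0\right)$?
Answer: $36$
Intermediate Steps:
$m = -6$ ($m = \left(-3\right) 2 = -6$)
$o{\left(B,k \right)} = - 2 k$ ($o{\left(B,k \right)} = k \left(-2\right) = - 2 k$)
$b = 1$ ($b = \sqrt{1} = 1$)
$\left(m + o{\left(-2,4 \right)} 0 b\right)^{2} = \left(-6 + \left(-2\right) 4 \cdot 0 \cdot 1\right)^{2} = \left(-6 + \left(-8\right) 0 \cdot 1\right)^{2} = \left(-6 + 0 \cdot 1\right)^{2} = \left(-6 + 0\right)^{2} = \left(-6\right)^{2} = 36$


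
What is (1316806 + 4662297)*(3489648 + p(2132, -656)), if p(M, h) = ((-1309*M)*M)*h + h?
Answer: 23337498861736479264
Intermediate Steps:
p(M, h) = h - 1309*h*M**2 (p(M, h) = (-1309*M**2)*h + h = -1309*h*M**2 + h = h - 1309*h*M**2)
(1316806 + 4662297)*(3489648 + p(2132, -656)) = (1316806 + 4662297)*(3489648 - 656*(1 - 1309*2132**2)) = 5979103*(3489648 - 656*(1 - 1309*4545424)) = 5979103*(3489648 - 656*(1 - 5949960016)) = 5979103*(3489648 - 656*(-5949960015)) = 5979103*(3489648 + 3903173769840) = 5979103*3903177259488 = 23337498861736479264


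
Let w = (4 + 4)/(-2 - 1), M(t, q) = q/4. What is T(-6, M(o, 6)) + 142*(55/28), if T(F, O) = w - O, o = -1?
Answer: 5770/21 ≈ 274.76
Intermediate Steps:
M(t, q) = q/4 (M(t, q) = q*(¼) = q/4)
w = -8/3 (w = 8/(-3) = 8*(-⅓) = -8/3 ≈ -2.6667)
T(F, O) = -8/3 - O
T(-6, M(o, 6)) + 142*(55/28) = (-8/3 - 6/4) + 142*(55/28) = (-8/3 - 1*3/2) + 142*(55*(1/28)) = (-8/3 - 3/2) + 142*(55/28) = -25/6 + 3905/14 = 5770/21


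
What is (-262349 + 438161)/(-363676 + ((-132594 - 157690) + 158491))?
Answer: -13524/38113 ≈ -0.35484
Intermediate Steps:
(-262349 + 438161)/(-363676 + ((-132594 - 157690) + 158491)) = 175812/(-363676 + (-290284 + 158491)) = 175812/(-363676 - 131793) = 175812/(-495469) = 175812*(-1/495469) = -13524/38113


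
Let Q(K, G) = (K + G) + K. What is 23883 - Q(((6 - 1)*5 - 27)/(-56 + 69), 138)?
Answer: 308689/13 ≈ 23745.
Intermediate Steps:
Q(K, G) = G + 2*K (Q(K, G) = (G + K) + K = G + 2*K)
23883 - Q(((6 - 1)*5 - 27)/(-56 + 69), 138) = 23883 - (138 + 2*(((6 - 1)*5 - 27)/(-56 + 69))) = 23883 - (138 + 2*((5*5 - 27)/13)) = 23883 - (138 + 2*((25 - 27)*(1/13))) = 23883 - (138 + 2*(-2*1/13)) = 23883 - (138 + 2*(-2/13)) = 23883 - (138 - 4/13) = 23883 - 1*1790/13 = 23883 - 1790/13 = 308689/13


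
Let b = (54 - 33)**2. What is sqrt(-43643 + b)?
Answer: I*sqrt(43202) ≈ 207.85*I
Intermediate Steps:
b = 441 (b = 21**2 = 441)
sqrt(-43643 + b) = sqrt(-43643 + 441) = sqrt(-43202) = I*sqrt(43202)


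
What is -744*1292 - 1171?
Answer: -962419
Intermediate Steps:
-744*1292 - 1171 = -961248 - 1171 = -962419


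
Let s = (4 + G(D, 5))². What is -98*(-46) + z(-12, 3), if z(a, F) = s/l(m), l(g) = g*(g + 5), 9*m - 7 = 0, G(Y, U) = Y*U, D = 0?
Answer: 410552/91 ≈ 4511.6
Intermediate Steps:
G(Y, U) = U*Y
m = 7/9 (m = 7/9 + (⅑)*0 = 7/9 + 0 = 7/9 ≈ 0.77778)
l(g) = g*(5 + g)
s = 16 (s = (4 + 5*0)² = (4 + 0)² = 4² = 16)
z(a, F) = 324/91 (z(a, F) = 16/((7*(5 + 7/9)/9)) = 16/(((7/9)*(52/9))) = 16/(364/81) = 16*(81/364) = 324/91)
-98*(-46) + z(-12, 3) = -98*(-46) + 324/91 = 4508 + 324/91 = 410552/91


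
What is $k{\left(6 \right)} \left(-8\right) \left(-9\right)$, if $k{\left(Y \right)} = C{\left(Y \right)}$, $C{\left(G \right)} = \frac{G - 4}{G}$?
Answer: $24$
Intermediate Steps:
$C{\left(G \right)} = \frac{-4 + G}{G}$ ($C{\left(G \right)} = \frac{G - 4}{G} = \frac{-4 + G}{G}$)
$k{\left(Y \right)} = \frac{-4 + Y}{Y}$
$k{\left(6 \right)} \left(-8\right) \left(-9\right) = \frac{-4 + 6}{6} \left(-8\right) \left(-9\right) = \frac{1}{6} \cdot 2 \left(-8\right) \left(-9\right) = \frac{1}{3} \left(-8\right) \left(-9\right) = \left(- \frac{8}{3}\right) \left(-9\right) = 24$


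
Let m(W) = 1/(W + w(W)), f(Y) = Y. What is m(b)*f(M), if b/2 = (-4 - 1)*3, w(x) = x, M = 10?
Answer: -⅙ ≈ -0.16667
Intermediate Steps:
b = -30 (b = 2*((-4 - 1)*3) = 2*(-5*3) = 2*(-15) = -30)
m(W) = 1/(2*W) (m(W) = 1/(W + W) = 1/(2*W))
m(b)*f(M) = ((½)/(-30))*10 = ((½)*(-1/30))*10 = -1/60*10 = -⅙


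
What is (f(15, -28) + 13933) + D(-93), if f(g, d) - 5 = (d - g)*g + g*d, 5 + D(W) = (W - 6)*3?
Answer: 12571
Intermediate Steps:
D(W) = -23 + 3*W (D(W) = -5 + (W - 6)*3 = -5 + (-6 + W)*3 = -5 + (-18 + 3*W) = -23 + 3*W)
f(g, d) = 5 + d*g + g*(d - g) (f(g, d) = 5 + ((d - g)*g + g*d) = 5 + (g*(d - g) + d*g) = 5 + (d*g + g*(d - g)) = 5 + d*g + g*(d - g))
(f(15, -28) + 13933) + D(-93) = ((5 - 1*15² + 2*(-28)*15) + 13933) + (-23 + 3*(-93)) = ((5 - 1*225 - 840) + 13933) + (-23 - 279) = ((5 - 225 - 840) + 13933) - 302 = (-1060 + 13933) - 302 = 12873 - 302 = 12571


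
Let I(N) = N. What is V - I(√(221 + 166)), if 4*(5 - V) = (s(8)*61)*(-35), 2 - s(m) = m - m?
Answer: 2145/2 - 3*√43 ≈ 1052.8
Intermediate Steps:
s(m) = 2 (s(m) = 2 - (m - m) = 2 - 1*0 = 2 + 0 = 2)
V = 2145/2 (V = 5 - 2*61*(-35)/4 = 5 - 61*(-35)/2 = 5 - ¼*(-4270) = 5 + 2135/2 = 2145/2 ≈ 1072.5)
V - I(√(221 + 166)) = 2145/2 - √(221 + 166) = 2145/2 - √387 = 2145/2 - 3*√43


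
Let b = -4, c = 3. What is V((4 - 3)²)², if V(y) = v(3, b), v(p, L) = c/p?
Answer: 1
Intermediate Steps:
v(p, L) = 3/p
V(y) = 1 (V(y) = 3/3 = 3*(⅓) = 1)
V((4 - 3)²)² = 1² = 1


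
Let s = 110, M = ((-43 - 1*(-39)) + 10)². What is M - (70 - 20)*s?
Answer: -5464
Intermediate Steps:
M = 36 (M = ((-43 + 39) + 10)² = (-4 + 10)² = 6² = 36)
M - (70 - 20)*s = 36 - (70 - 20)*110 = 36 - 50*110 = 36 - 1*5500 = 36 - 5500 = -5464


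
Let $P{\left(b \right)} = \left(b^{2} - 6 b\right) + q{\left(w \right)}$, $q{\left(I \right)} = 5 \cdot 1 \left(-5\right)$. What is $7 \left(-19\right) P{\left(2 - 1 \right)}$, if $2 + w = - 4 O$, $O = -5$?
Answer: $3990$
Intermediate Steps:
$w = 18$ ($w = -2 - -20 = -2 + 20 = 18$)
$q{\left(I \right)} = -25$ ($q{\left(I \right)} = 5 \left(-5\right) = -25$)
$P{\left(b \right)} = -25 + b^{2} - 6 b$ ($P{\left(b \right)} = \left(b^{2} - 6 b\right) - 25 = -25 + b^{2} - 6 b$)
$7 \left(-19\right) P{\left(2 - 1 \right)} = 7 \left(-19\right) \left(-25 + \left(2 - 1\right)^{2} - 6 \left(2 - 1\right)\right) = - 133 \left(-25 + 1^{2} - 6\right) = - 133 \left(-25 + 1 - 6\right) = \left(-133\right) \left(-30\right) = 3990$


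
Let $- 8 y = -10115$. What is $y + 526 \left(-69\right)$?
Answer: $- \frac{280237}{8} \approx -35030.0$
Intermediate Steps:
$y = \frac{10115}{8}$ ($y = \left(- \frac{1}{8}\right) \left(-10115\right) = \frac{10115}{8} \approx 1264.4$)
$y + 526 \left(-69\right) = \frac{10115}{8} + 526 \left(-69\right) = \frac{10115}{8} - 36294 = - \frac{280237}{8}$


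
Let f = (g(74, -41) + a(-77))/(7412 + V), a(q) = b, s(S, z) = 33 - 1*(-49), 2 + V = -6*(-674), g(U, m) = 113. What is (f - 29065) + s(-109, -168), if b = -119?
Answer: -55328548/1909 ≈ -28983.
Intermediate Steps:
V = 4042 (V = -2 - 6*(-674) = -2 + 4044 = 4042)
s(S, z) = 82 (s(S, z) = 33 + 49 = 82)
a(q) = -119
f = -1/1909 (f = (113 - 119)/(7412 + 4042) = -6/11454 = -6*1/11454 = -1/1909 ≈ -0.00052383)
(f - 29065) + s(-109, -168) = (-1/1909 - 29065) + 82 = -55485086/1909 + 82 = -55328548/1909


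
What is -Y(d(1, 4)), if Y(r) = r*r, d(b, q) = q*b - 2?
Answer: -4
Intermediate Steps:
d(b, q) = -2 + b*q (d(b, q) = b*q - 2 = -2 + b*q)
Y(r) = r²
-Y(d(1, 4)) = -(-2 + 1*4)² = -(-2 + 4)² = -1*2² = -1*4 = -4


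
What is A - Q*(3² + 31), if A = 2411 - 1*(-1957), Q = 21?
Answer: 3528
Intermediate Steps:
A = 4368 (A = 2411 + 1957 = 4368)
A - Q*(3² + 31) = 4368 - 21*(3² + 31) = 4368 - 21*(9 + 31) = 4368 - 21*40 = 4368 - 1*840 = 4368 - 840 = 3528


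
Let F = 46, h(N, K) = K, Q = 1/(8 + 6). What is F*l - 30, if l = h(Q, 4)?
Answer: 154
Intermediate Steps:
Q = 1/14 ≈ 0.071429
l = 4
F*l - 30 = 46*4 - 30 = 184 - 30 = 154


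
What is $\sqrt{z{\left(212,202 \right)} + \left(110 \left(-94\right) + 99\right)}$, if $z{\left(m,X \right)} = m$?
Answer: $i \sqrt{10029} \approx 100.14 i$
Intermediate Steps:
$\sqrt{z{\left(212,202 \right)} + \left(110 \left(-94\right) + 99\right)} = \sqrt{212 + \left(110 \left(-94\right) + 99\right)} = \sqrt{212 + \left(-10340 + 99\right)} = \sqrt{212 - 10241} = \sqrt{-10029} = i \sqrt{10029}$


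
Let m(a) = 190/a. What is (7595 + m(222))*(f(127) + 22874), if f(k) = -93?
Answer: 19207572340/111 ≈ 1.7304e+8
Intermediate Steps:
(7595 + m(222))*(f(127) + 22874) = (7595 + 190/222)*(-93 + 22874) = (7595 + 190*(1/222))*22781 = (7595 + 95/111)*22781 = (843140/111)*22781 = 19207572340/111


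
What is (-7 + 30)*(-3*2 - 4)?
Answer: -230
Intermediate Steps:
(-7 + 30)*(-3*2 - 4) = 23*(-6 - 4) = 23*(-10) = -230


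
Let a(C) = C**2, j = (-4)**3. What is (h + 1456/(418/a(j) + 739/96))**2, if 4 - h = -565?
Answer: 1311443004250201/2296613929 ≈ 5.7103e+5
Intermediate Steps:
h = 569 (h = 4 - 1*(-565) = 4 + 565 = 569)
j = -64
(h + 1456/(418/a(j) + 739/96))**2 = (569 + 1456/(418/((-64)**2) + 739/96))**2 = (569 + 1456/(418/4096 + 739*(1/96)))**2 = (569 + 1456/(418*(1/4096) + 739/96))**2 = (569 + 1456/(209/2048 + 739/96))**2 = (569 + 1456/(47923/6144))**2 = (569 + 1456*(6144/47923))**2 = (569 + 8945664/47923)**2 = (36213851/47923)**2 = 1311443004250201/2296613929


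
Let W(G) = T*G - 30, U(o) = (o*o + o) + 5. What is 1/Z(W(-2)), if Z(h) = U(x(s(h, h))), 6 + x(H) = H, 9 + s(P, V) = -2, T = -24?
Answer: 1/277 ≈ 0.0036101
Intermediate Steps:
s(P, V) = -11 (s(P, V) = -9 - 2 = -11)
x(H) = -6 + H
U(o) = 5 + o + o**2 (U(o) = (o**2 + o) + 5 = (o + o**2) + 5 = 5 + o + o**2)
W(G) = -30 - 24*G (W(G) = -24*G - 30 = -30 - 24*G)
Z(h) = 277 (Z(h) = 5 + (-6 - 11) + (-6 - 11)**2 = 5 - 17 + (-17)**2 = 5 - 17 + 289 = 277)
1/Z(W(-2)) = 1/277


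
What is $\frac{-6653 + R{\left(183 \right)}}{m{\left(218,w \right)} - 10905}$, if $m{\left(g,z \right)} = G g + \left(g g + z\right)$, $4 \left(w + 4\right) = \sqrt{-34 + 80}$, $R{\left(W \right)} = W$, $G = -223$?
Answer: $\frac{124213648}{230361597} + \frac{2588 \sqrt{46}}{230361597} \approx 0.53929$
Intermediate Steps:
$w = -4 + \frac{\sqrt{46}}{4}$ ($w = -4 + \frac{\sqrt{-34 + 80}}{4} = -4 + \frac{\sqrt{46}}{4} \approx -2.3044$)
$m{\left(g,z \right)} = z + g^{2} - 223 g$ ($m{\left(g,z \right)} = - 223 g + \left(g g + z\right) = - 223 g + \left(g^{2} + z\right) = - 223 g + \left(z + g^{2}\right) = z + g^{2} - 223 g$)
$\frac{-6653 + R{\left(183 \right)}}{m{\left(218,w \right)} - 10905} = \frac{-6653 + 183}{\left(\left(-4 + \frac{\sqrt{46}}{4}\right) + 218^{2} - 48614\right) - 10905} = - \frac{6470}{\left(\left(-4 + \frac{\sqrt{46}}{4}\right) + 47524 - 48614\right) - 10905} = - \frac{6470}{\left(-1094 + \frac{\sqrt{46}}{4}\right) - 10905} = - \frac{6470}{-11999 + \frac{\sqrt{46}}{4}}$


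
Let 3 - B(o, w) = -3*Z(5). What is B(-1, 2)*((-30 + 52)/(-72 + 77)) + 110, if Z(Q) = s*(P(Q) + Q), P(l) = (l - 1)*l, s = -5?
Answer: -7634/5 ≈ -1526.8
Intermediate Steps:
P(l) = l*(-1 + l) (P(l) = (-1 + l)*l = l*(-1 + l))
Z(Q) = -5*Q - 5*Q*(-1 + Q) (Z(Q) = -5*(Q*(-1 + Q) + Q) = -5*(Q + Q*(-1 + Q)) = -5*Q - 5*Q*(-1 + Q))
B(o, w) = -372 (B(o, w) = 3 - (-3)*(-5*5²) = 3 - (-3)*(-5*25) = 3 - (-3)*(-125) = 3 - 1*375 = 3 - 375 = -372)
B(-1, 2)*((-30 + 52)/(-72 + 77)) + 110 = -372*(-30 + 52)/(-72 + 77) + 110 = -8184/5 + 110 = -7634/5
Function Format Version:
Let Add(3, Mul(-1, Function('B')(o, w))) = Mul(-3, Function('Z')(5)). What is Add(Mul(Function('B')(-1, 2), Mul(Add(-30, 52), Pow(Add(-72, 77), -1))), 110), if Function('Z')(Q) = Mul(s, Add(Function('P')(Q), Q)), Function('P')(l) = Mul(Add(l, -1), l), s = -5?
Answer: Rational(-7634, 5) ≈ -1526.8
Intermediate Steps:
Function('P')(l) = Mul(l, Add(-1, l)) (Function('P')(l) = Mul(Add(-1, l), l) = Mul(l, Add(-1, l)))
Function('Z')(Q) = Add(Mul(-5, Q), Mul(-5, Q, Add(-1, Q))) (Function('Z')(Q) = Mul(-5, Add(Mul(Q, Add(-1, Q)), Q)) = Mul(-5, Add(Q, Mul(Q, Add(-1, Q)))) = Add(Mul(-5, Q), Mul(-5, Q, Add(-1, Q))))
Function('B')(o, w) = -372 (Function('B')(o, w) = Add(3, Mul(-1, Mul(-3, Mul(-5, Pow(5, 2))))) = Add(3, Mul(-1, Mul(-3, Mul(-5, 25)))) = Add(3, Mul(-1, Mul(-3, -125))) = Add(3, Mul(-1, 375)) = Add(3, -375) = -372)
Add(Mul(Function('B')(-1, 2), Mul(Add(-30, 52), Pow(Add(-72, 77), -1))), 110) = Add(Mul(-372, Mul(Add(-30, 52), Pow(Add(-72, 77), -1))), 110) = Add(Mul(-372, Mul(22, Pow(5, -1))), 110) = Add(Mul(-372, Mul(22, Rational(1, 5))), 110) = Add(Mul(-372, Rational(22, 5)), 110) = Add(Rational(-8184, 5), 110) = Rational(-7634, 5)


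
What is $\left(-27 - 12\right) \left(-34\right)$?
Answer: $1326$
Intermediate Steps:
$\left(-27 - 12\right) \left(-34\right) = \left(-39\right) \left(-34\right) = 1326$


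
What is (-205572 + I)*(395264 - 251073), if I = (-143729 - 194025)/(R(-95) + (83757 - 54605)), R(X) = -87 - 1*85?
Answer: -429531601874987/14490 ≈ -2.9643e+10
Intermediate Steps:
R(X) = -172 (R(X) = -87 - 85 = -172)
I = -168877/14490 (I = (-143729 - 194025)/(-172 + (83757 - 54605)) = -337754/(-172 + 29152) = -337754/28980 = -337754*1/28980 = -168877/14490 ≈ -11.655)
(-205572 + I)*(395264 - 251073) = (-205572 - 168877/14490)*(395264 - 251073) = -2978907157/14490*144191 = -429531601874987/14490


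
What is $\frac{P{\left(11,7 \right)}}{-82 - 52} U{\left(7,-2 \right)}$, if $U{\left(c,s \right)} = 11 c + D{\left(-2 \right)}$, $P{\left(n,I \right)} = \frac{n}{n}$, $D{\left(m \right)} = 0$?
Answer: $- \frac{77}{134} \approx -0.57463$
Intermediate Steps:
$P{\left(n,I \right)} = 1$
$U{\left(c,s \right)} = 11 c$ ($U{\left(c,s \right)} = 11 c + 0 = 11 c$)
$\frac{P{\left(11,7 \right)}}{-82 - 52} U{\left(7,-2 \right)} = \frac{1}{-82 - 52} \cdot 1 \cdot 11 \cdot 7 = \frac{1}{-134} \cdot 1 \cdot 77 = \left(- \frac{1}{134}\right) 1 \cdot 77 = \left(- \frac{1}{134}\right) 77 = - \frac{77}{134}$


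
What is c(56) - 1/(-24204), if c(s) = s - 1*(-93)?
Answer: 3606397/24204 ≈ 149.00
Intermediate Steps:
c(s) = 93 + s (c(s) = s + 93 = 93 + s)
c(56) - 1/(-24204) = (93 + 56) - 1/(-24204) = 149 - 1*(-1/24204) = 149 + 1/24204 = 3606397/24204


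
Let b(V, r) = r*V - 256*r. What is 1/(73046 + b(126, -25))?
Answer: 1/76296 ≈ 1.3107e-5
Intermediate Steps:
b(V, r) = -256*r + V*r (b(V, r) = V*r - 256*r = -256*r + V*r)
1/(73046 + b(126, -25)) = 1/(73046 - 25*(-256 + 126)) = 1/(73046 - 25*(-130)) = 1/(73046 + 3250) = 1/76296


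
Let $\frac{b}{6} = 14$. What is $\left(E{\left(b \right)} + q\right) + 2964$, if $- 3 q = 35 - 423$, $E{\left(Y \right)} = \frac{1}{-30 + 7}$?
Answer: $\frac{213437}{69} \approx 3093.3$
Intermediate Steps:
$b = 84$ ($b = 6 \cdot 14 = 84$)
$E{\left(Y \right)} = - \frac{1}{23}$ ($E{\left(Y \right)} = \frac{1}{-23} = - \frac{1}{23}$)
$q = \frac{388}{3}$ ($q = - \frac{35 - 423}{3} = \left(- \frac{1}{3}\right) \left(-388\right) = \frac{388}{3} \approx 129.33$)
$\left(E{\left(b \right)} + q\right) + 2964 = \left(- \frac{1}{23} + \frac{388}{3}\right) + 2964 = \frac{8921}{69} + 2964 = \frac{213437}{69}$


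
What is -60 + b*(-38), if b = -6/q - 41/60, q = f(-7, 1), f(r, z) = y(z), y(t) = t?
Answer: 5819/30 ≈ 193.97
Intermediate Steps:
f(r, z) = z
q = 1
b = -401/60 (b = -6/1 - 41/60 = -6*1 - 41*1/60 = -6 - 41/60 = -401/60 ≈ -6.6833)
-60 + b*(-38) = -60 - 401/60*(-38) = -60 + 7619/30 = 5819/30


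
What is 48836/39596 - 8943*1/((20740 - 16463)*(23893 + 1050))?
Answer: 1302382378342/1056037307689 ≈ 1.2333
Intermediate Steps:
48836/39596 - 8943*1/((20740 - 16463)*(23893 + 1050)) = 48836*(1/39596) - 8943/(4277*24943) = 12209/9899 - 8943/106681211 = 1302382378342/1056037307689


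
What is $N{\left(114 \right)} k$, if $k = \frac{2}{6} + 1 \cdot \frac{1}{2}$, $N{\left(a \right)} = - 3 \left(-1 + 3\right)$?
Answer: $-5$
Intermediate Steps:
$N{\left(a \right)} = -6$ ($N{\left(a \right)} = \left(-3\right) 2 = -6$)
$k = \frac{5}{6}$ ($k = 2 \cdot \frac{1}{6} + 1 \cdot \frac{1}{2} = \frac{1}{3} + \frac{1}{2} = \frac{5}{6} \approx 0.83333$)
$N{\left(114 \right)} k = \left(-6\right) \frac{5}{6} = -5$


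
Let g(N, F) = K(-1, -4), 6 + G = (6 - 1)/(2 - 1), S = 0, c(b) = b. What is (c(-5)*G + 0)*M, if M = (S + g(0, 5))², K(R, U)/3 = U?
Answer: 720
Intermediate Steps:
K(R, U) = 3*U
G = -1 (G = -6 + (6 - 1)/(2 - 1) = -6 + 5/1 = -6 + 5*1 = -6 + 5 = -1)
g(N, F) = -12 (g(N, F) = 3*(-4) = -12)
M = 144 (M = (0 - 12)² = (-12)² = 144)
(c(-5)*G + 0)*M = (-5*(-1) + 0)*144 = (5 + 0)*144 = 5*144 = 720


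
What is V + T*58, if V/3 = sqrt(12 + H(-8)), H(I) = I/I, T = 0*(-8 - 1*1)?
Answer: 3*sqrt(13) ≈ 10.817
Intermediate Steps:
T = 0 (T = 0*(-8 - 1) = 0*(-9) = 0)
H(I) = 1
V = 3*sqrt(13) (V = 3*sqrt(12 + 1) = 3*sqrt(13) ≈ 10.817)
V + T*58 = 3*sqrt(13) + 0*58 = 3*sqrt(13) + 0 = 3*sqrt(13)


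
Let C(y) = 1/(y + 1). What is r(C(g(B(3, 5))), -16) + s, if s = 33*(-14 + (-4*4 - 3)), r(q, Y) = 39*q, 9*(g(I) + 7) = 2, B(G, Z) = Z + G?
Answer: -4383/4 ≈ -1095.8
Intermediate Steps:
B(G, Z) = G + Z
g(I) = -61/9 (g(I) = -7 + (⅑)*2 = -7 + 2/9 = -61/9)
C(y) = 1/(1 + y)
s = -1089 (s = 33*(-14 + (-16 - 3)) = 33*(-14 - 19) = 33*(-33) = -1089)
r(C(g(B(3, 5))), -16) + s = 39/(1 - 61/9) - 1089 = 39/(-52/9) - 1089 = 39*(-9/52) - 1089 = -27/4 - 1089 = -4383/4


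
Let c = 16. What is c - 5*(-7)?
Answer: 51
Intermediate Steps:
c - 5*(-7) = 16 - 5*(-7) = 16 + 35 = 51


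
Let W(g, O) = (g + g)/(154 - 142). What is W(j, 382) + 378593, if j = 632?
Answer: 1136095/3 ≈ 3.7870e+5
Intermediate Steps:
W(g, O) = g/6 (W(g, O) = (2*g)/12 = (2*g)*(1/12) = g/6)
W(j, 382) + 378593 = (⅙)*632 + 378593 = 316/3 + 378593 = 1136095/3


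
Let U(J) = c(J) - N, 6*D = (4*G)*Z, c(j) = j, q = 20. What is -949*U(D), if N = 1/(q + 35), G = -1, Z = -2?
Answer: -205933/165 ≈ -1248.1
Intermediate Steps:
N = 1/55 (N = 1/(20 + 35) = 1/55 ≈ 0.018182)
D = 4/3 (D = ((4*(-1))*(-2))/6 = (-4*(-2))/6 = (⅙)*8 = 4/3 ≈ 1.3333)
U(J) = -1/55 + J (U(J) = J - 1*1/55 = J - 1/55 = -1/55 + J)
-949*U(D) = -949*(-1/55 + 4/3) = -949*217/165 = -205933/165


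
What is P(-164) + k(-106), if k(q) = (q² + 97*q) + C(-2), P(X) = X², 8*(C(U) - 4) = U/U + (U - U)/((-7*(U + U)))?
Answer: 222833/8 ≈ 27854.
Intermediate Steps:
C(U) = 33/8 (C(U) = 4 + (U/U + (U - U)/((-7*(U + U))))/8 = 4 + (1 + 0/((-14*U)))/8 = 4 + (1 + 0*(-1/(14*U)))/8 = 4 + (1 + 0)/8 = 4 + (⅛)*1 = 4 + ⅛ = 33/8)
k(q) = 33/8 + q² + 97*q (k(q) = (q² + 97*q) + 33/8 = 33/8 + q² + 97*q)
P(-164) + k(-106) = (-164)² + (33/8 + (-106)² + 97*(-106)) = 26896 + (33/8 + 11236 - 10282) = 26896 + 7665/8 = 222833/8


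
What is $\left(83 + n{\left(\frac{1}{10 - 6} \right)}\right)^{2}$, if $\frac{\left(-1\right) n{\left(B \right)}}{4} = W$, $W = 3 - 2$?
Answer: $6241$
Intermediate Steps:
$W = 1$ ($W = 3 - 2 = 1$)
$n{\left(B \right)} = -4$ ($n{\left(B \right)} = \left(-4\right) 1 = -4$)
$\left(83 + n{\left(\frac{1}{10 - 6} \right)}\right)^{2} = \left(83 - 4\right)^{2} = 79^{2} = 6241$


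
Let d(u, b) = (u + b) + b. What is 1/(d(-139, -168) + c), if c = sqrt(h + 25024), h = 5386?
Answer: -95/39043 - sqrt(30410)/195215 ≈ -0.0033265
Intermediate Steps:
d(u, b) = u + 2*b (d(u, b) = (b + u) + b = u + 2*b)
c = sqrt(30410) (c = sqrt(5386 + 25024) = sqrt(30410) ≈ 174.38)
1/(d(-139, -168) + c) = 1/((-139 + 2*(-168)) + sqrt(30410)) = 1/((-139 - 336) + sqrt(30410)) = 1/(-475 + sqrt(30410))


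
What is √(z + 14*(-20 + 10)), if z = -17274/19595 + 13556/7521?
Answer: I*√3020672786980279830/147373995 ≈ 11.793*I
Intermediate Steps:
z = 135712066/147373995 (z = -17274*1/19595 + 13556*(1/7521) = -17274/19595 + 13556/7521 = 135712066/147373995 ≈ 0.92087)
√(z + 14*(-20 + 10)) = √(135712066/147373995 + 14*(-20 + 10)) = √(135712066/147373995 + 14*(-10)) = √(135712066/147373995 - 140) = √(-20496647234/147373995) = I*√3020672786980279830/147373995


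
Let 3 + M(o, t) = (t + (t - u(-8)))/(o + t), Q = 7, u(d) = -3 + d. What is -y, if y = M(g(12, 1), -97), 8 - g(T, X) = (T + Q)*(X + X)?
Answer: 198/127 ≈ 1.5591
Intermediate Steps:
g(T, X) = 8 - 2*X*(7 + T) (g(T, X) = 8 - (T + 7)*(X + X) = 8 - (7 + T)*2*X = 8 - 2*X*(7 + T))
M(o, t) = -3 + (11 + 2*t)/(o + t) (M(o, t) = -3 + (t + (t - (-3 - 8)))/(o + t) = -3 + (t + (t - 1*(-11)))/(o + t) = -3 + (t + (t + 11))/(o + t) = -3 + (t + (11 + t))/(o + t) = -3 + (11 + 2*t)/(o + t))
y = -198/127 (y = (11 - 1*(-97) - 3*(8 - 14*1 - 2*12*1))/((8 - 14*1 - 2*12*1) - 97) = (11 + 97 - 3*(8 - 14 - 24))/((8 - 14 - 24) - 97) = (11 + 97 - 3*(-30))/(-30 - 97) = (11 + 97 + 90)/(-127) = -1/127*198 = -198/127 ≈ -1.5591)
-y = -1*(-198/127) = 198/127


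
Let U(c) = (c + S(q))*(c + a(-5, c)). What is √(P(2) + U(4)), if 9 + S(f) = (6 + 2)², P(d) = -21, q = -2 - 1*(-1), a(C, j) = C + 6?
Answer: √274 ≈ 16.553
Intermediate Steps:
a(C, j) = 6 + C
q = -1 (q = -2 + 1 = -1)
S(f) = 55 (S(f) = -9 + (6 + 2)² = -9 + 8² = -9 + 64 = 55)
U(c) = (1 + c)*(55 + c) (U(c) = (c + 55)*(c + (6 - 5)) = (55 + c)*(c + 1) = (55 + c)*(1 + c) = (1 + c)*(55 + c))
√(P(2) + U(4)) = √(-21 + (55 + 4² + 56*4)) = √(-21 + (55 + 16 + 224)) = √(-21 + 295) = √274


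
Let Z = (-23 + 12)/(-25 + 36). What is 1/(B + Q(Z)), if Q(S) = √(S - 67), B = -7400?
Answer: -1850/13690017 - I*√17/27380034 ≈ -0.00013513 - 1.5059e-7*I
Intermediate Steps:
Z = -1 (Z = -11/11 = -11*1/11 = -1)
Q(S) = √(-67 + S)
1/(B + Q(Z)) = 1/(-7400 + √(-67 - 1)) = 1/(-7400 + √(-68)) = 1/(-7400 + 2*I*√17)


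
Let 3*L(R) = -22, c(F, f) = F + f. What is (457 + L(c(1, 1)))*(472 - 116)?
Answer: 480244/3 ≈ 1.6008e+5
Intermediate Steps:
L(R) = -22/3 (L(R) = (⅓)*(-22) = -22/3)
(457 + L(c(1, 1)))*(472 - 116) = (457 - 22/3)*(472 - 116) = (1349/3)*356 = 480244/3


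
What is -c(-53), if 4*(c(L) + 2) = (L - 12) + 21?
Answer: 13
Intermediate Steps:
c(L) = ¼ + L/4 (c(L) = -2 + ((L - 12) + 21)/4 = -2 + ((-12 + L) + 21)/4 = -2 + (9 + L)/4 = -2 + (9/4 + L/4) = ¼ + L/4)
-c(-53) = -(¼ + (¼)*(-53)) = -(¼ - 53/4) = -1*(-13) = 13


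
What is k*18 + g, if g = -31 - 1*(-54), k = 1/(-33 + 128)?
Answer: 2203/95 ≈ 23.189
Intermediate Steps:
k = 1/95 ≈ 0.010526
g = 23 (g = -31 + 54 = 23)
k*18 + g = (1/95)*18 + 23 = 18/95 + 23 = 2203/95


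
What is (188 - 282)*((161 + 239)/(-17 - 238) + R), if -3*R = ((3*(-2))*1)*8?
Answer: -69184/51 ≈ -1356.5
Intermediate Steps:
R = 16 (R = -(3*(-2))*1*8/3 = -(-6*1)*8/3 = -(-2)*8 = -⅓*(-48) = 16)
(188 - 282)*((161 + 239)/(-17 - 238) + R) = (188 - 282)*((161 + 239)/(-17 - 238) + 16) = -94*(400/(-255) + 16) = -94*(400*(-1/255) + 16) = -94*(-80/51 + 16) = -94*736/51 = -69184/51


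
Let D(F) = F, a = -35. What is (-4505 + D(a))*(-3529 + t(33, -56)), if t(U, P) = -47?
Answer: 16235040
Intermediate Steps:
(-4505 + D(a))*(-3529 + t(33, -56)) = (-4505 - 35)*(-3529 - 47) = -4540*(-3576) = 16235040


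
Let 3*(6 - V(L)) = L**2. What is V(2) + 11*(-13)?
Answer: -415/3 ≈ -138.33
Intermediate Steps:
V(L) = 6 - L**2/3
V(2) + 11*(-13) = (6 - 1/3*2**2) + 11*(-13) = (6 - 1/3*4) - 143 = (6 - 4/3) - 143 = 14/3 - 143 = -415/3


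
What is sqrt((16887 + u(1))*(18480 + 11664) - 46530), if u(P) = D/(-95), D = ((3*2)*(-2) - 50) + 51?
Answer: sqrt(4593713162430)/95 ≈ 22561.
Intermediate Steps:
D = -11 (D = (6*(-2) - 50) + 51 = (-12 - 50) + 51 = -62 + 51 = -11)
u(P) = 11/95 (u(P) = -11/(-95) = -11*(-1/95) = 11/95)
sqrt((16887 + u(1))*(18480 + 11664) - 46530) = sqrt((16887 + 11/95)*(18480 + 11664) - 46530) = sqrt((1604276/95)*30144 - 46530) = sqrt(48359295744/95 - 46530) = sqrt(48354875394/95) = sqrt(4593713162430)/95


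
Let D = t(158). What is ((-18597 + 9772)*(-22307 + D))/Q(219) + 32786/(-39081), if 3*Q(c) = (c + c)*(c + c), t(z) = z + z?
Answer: 842486171383/277683532 ≈ 3034.0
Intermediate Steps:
t(z) = 2*z
D = 316 (D = 2*158 = 316)
Q(c) = 4*c²/3 (Q(c) = ((c + c)*(c + c))/3 = ((2*c)*(2*c))/3 = (4*c²)/3 = 4*c²/3)
((-18597 + 9772)*(-22307 + D))/Q(219) + 32786/(-39081) = ((-18597 + 9772)*(-22307 + 316))/(((4/3)*219²)) + 32786/(-39081) = (-8825*(-21991))/(((4/3)*47961)) + 32786*(-1/39081) = 194070575/63948 - 32786/39081 = 842486171383/277683532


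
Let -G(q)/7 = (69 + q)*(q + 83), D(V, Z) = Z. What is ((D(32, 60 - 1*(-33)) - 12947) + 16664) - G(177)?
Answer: 451530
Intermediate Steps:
G(q) = -7*(69 + q)*(83 + q) (G(q) = -7*(69 + q)*(q + 83) = -7*(69 + q)*(83 + q))
((D(32, 60 - 1*(-33)) - 12947) + 16664) - G(177) = (((60 - 1*(-33)) - 12947) + 16664) - (-40089 - 1064*177 - 7*177²) = (((60 + 33) - 12947) + 16664) - (-40089 - 188328 - 7*31329) = ((93 - 12947) + 16664) - (-40089 - 188328 - 219303) = (-12854 + 16664) - 1*(-447720) = 3810 + 447720 = 451530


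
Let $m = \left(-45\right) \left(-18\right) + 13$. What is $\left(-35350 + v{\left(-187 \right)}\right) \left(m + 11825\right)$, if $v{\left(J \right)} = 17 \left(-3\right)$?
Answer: $-447751848$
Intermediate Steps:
$m = 823$ ($m = 810 + 13 = 823$)
$v{\left(J \right)} = -51$
$\left(-35350 + v{\left(-187 \right)}\right) \left(m + 11825\right) = \left(-35350 - 51\right) \left(823 + 11825\right) = \left(-35401\right) 12648 = -447751848$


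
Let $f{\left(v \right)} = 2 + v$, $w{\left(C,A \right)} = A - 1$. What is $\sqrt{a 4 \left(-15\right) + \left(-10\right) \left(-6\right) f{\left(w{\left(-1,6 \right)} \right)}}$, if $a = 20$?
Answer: $2 i \sqrt{195} \approx 27.928 i$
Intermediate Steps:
$w{\left(C,A \right)} = -1 + A$
$\sqrt{a 4 \left(-15\right) + \left(-10\right) \left(-6\right) f{\left(w{\left(-1,6 \right)} \right)}} = \sqrt{20 \cdot 4 \left(-15\right) + \left(-10\right) \left(-6\right) \left(2 + \left(-1 + 6\right)\right)} = \sqrt{80 \left(-15\right) + 60 \left(2 + 5\right)} = \sqrt{-1200 + 60 \cdot 7} = \sqrt{-1200 + 420} = \sqrt{-780} = 2 i \sqrt{195}$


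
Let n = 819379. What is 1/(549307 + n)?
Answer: 1/1368686 ≈ 7.3063e-7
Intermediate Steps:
1/(549307 + n) = 1/(549307 + 819379) = 1/1368686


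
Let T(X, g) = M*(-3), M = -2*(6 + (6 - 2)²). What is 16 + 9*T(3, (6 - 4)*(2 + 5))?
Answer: 1204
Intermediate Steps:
M = -44 (M = -2*(6 + 4²) = -2*(6 + 16) = -2*22 = -44)
T(X, g) = 132 (T(X, g) = -44*(-3) = 132)
16 + 9*T(3, (6 - 4)*(2 + 5)) = 16 + 9*132 = 16 + 1188 = 1204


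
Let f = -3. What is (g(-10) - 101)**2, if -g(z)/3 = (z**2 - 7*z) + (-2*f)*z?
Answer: 185761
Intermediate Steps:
g(z) = -3*z**2 + 3*z (g(z) = -3*((z**2 - 7*z) + (-2*(-3))*z) = -3*((z**2 - 7*z) + 6*z) = -3*(z**2 - z) = -3*z**2 + 3*z)
(g(-10) - 101)**2 = (3*(-10)*(1 - 1*(-10)) - 101)**2 = (3*(-10)*(1 + 10) - 101)**2 = (3*(-10)*11 - 101)**2 = (-330 - 101)**2 = (-431)**2 = 185761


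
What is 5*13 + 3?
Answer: 68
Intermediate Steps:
5*13 + 3 = 65 + 3 = 68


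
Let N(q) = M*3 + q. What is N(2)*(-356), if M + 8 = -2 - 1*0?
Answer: 9968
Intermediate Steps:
M = -10 (M = -8 + (-2 - 1*0) = -8 + (-2 + 0) = -8 - 2 = -10)
N(q) = -30 + q (N(q) = -10*3 + q = -30 + q)
N(2)*(-356) = (-30 + 2)*(-356) = -28*(-356) = 9968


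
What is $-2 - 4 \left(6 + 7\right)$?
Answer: $-54$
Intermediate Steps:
$-2 - 4 \left(6 + 7\right) = -2 - 52 = -54$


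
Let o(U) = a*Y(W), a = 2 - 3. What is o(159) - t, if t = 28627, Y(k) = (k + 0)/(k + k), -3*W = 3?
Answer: -57255/2 ≈ -28628.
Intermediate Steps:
W = -1 (W = -1/3*3 = -1)
a = -1
Y(k) = 1/2 (Y(k) = k/((2*k)) = k*(1/(2*k)) = 1/2)
o(U) = -1/2 (o(U) = -1*1/2 = -1/2)
o(159) - t = -1/2 - 1*28627 = -1/2 - 28627 = -57255/2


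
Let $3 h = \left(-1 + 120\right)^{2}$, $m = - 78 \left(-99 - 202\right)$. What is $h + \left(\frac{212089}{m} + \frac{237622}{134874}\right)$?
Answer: $\frac{2496909744811}{527761962} \approx 4731.1$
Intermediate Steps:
$m = 23478$ ($m = \left(-78\right) \left(-301\right) = 23478$)
$h = \frac{14161}{3}$ ($h = \frac{\left(-1 + 120\right)^{2}}{3} = \frac{119^{2}}{3} = \frac{1}{3} \cdot 14161 = \frac{14161}{3} \approx 4720.3$)
$h + \left(\frac{212089}{m} + \frac{237622}{134874}\right) = \frac{14161}{3} + \left(\frac{212089}{23478} + \frac{237622}{134874}\right) = \frac{14161}{3} + \left(212089 \cdot \frac{1}{23478} + 237622 \cdot \frac{1}{134874}\right) = \frac{14161}{3} + \left(\frac{212089}{23478} + \frac{118811}{67437}\right) = \frac{14161}{3} + \frac{5697363517}{527761962} = \frac{2496909744811}{527761962}$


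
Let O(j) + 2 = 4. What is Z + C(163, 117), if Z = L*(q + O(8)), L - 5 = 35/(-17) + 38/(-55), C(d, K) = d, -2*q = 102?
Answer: 49309/935 ≈ 52.737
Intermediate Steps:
q = -51 (q = -½*102 = -51)
O(j) = 2 (O(j) = -2 + 4 = 2)
L = 2104/935 (L = 5 + (35/(-17) + 38/(-55)) = 5 + (35*(-1/17) + 38*(-1/55)) = 5 + (-35/17 - 38/55) = 5 - 2571/935 = 2104/935 ≈ 2.2503)
Z = -103096/935 (Z = 2104*(-51 + 2)/935 = (2104/935)*(-49) = -103096/935 ≈ -110.26)
Z + C(163, 117) = -103096/935 + 163 = 49309/935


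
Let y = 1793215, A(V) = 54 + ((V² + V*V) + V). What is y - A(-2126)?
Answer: -7244465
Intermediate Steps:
A(V) = 54 + V + 2*V² (A(V) = 54 + ((V² + V²) + V) = 54 + (2*V² + V) = 54 + (V + 2*V²) = 54 + V + 2*V²)
y - A(-2126) = 1793215 - (54 - 2126 + 2*(-2126)²) = 1793215 - (54 - 2126 + 2*4519876) = 1793215 - (54 - 2126 + 9039752) = 1793215 - 1*9037680 = 1793215 - 9037680 = -7244465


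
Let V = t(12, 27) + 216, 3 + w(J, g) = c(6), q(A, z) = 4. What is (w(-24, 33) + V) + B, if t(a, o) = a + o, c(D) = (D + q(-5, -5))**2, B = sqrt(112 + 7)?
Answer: 352 + sqrt(119) ≈ 362.91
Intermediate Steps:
B = sqrt(119) ≈ 10.909
c(D) = (4 + D)**2 (c(D) = (D + 4)**2 = (4 + D)**2)
w(J, g) = 97 (w(J, g) = -3 + (4 + 6)**2 = -3 + 10**2 = -3 + 100 = 97)
V = 255 (V = (12 + 27) + 216 = 39 + 216 = 255)
(w(-24, 33) + V) + B = (97 + 255) + sqrt(119) = 352 + sqrt(119)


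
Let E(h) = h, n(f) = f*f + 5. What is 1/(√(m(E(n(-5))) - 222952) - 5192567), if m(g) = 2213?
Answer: -5192567/26962752270228 - I*√220739/26962752270228 ≈ -1.9258e-7 - 1.7425e-11*I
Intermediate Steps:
n(f) = 5 + f² (n(f) = f² + 5 = 5 + f²)
1/(√(m(E(n(-5))) - 222952) - 5192567) = 1/(√(2213 - 222952) - 5192567) = 1/(√(-220739) - 5192567) = 1/(I*√220739 - 5192567) = 1/(-5192567 + I*√220739)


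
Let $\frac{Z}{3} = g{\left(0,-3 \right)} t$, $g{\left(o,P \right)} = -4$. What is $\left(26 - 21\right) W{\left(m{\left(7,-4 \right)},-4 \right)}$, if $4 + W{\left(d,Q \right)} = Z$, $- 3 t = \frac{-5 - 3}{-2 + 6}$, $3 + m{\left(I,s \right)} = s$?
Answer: $-60$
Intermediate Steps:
$m{\left(I,s \right)} = -3 + s$
$t = \frac{2}{3}$ ($t = - \frac{\left(-5 - 3\right) \frac{1}{-2 + 6}}{3} = - \frac{\left(-8\right) \frac{1}{4}}{3} = \left(- \frac{1}{3}\right) \left(-2\right) = \frac{2}{3} \approx 0.66667$)
$Z = -8$ ($Z = 3 \left(\left(-4\right) \frac{2}{3}\right) = 3 \left(- \frac{8}{3}\right) = -8$)
$W{\left(d,Q \right)} = -12$ ($W{\left(d,Q \right)} = -4 - 8 = -12$)
$\left(26 - 21\right) W{\left(m{\left(7,-4 \right)},-4 \right)} = \left(26 - 21\right) \left(-12\right) = 5 \left(-12\right) = -60$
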